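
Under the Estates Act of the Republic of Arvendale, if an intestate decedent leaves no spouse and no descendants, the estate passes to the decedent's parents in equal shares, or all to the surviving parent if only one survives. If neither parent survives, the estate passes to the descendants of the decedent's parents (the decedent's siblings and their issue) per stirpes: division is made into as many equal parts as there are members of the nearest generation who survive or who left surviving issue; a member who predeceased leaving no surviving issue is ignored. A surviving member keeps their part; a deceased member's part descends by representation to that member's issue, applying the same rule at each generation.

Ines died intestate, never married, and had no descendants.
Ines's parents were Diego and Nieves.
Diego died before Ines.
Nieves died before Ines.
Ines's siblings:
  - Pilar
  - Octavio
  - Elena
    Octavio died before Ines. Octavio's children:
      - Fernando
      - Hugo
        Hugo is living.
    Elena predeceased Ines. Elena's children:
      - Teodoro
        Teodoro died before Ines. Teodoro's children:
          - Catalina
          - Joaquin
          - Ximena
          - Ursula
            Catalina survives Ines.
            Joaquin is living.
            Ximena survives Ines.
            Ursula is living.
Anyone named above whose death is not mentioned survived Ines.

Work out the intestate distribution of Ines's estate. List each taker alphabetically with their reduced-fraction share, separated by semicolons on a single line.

Catalina 1/12; Fernando 1/6; Hugo 1/6; Joaquin 1/12; Pilar 1/3; Ursula 1/12; Ximena 1/12

Neither parent survives and there are no descendants, so the estate passes to Ines's siblings and their issue per stirpes.
The estate is divided into 3 equal shares of 1/3 among Pilar, Octavio, Elena.
Pilar is living and takes 1/3.
Octavio predeceased; the 1/3 allotted to Octavio's branch passes to Octavio's issue by representation.
The 1/3 is divided into 2 equal shares of 1/6 among Fernando, Hugo.
Fernando is living and takes 1/6.
Hugo is living and takes 1/6.
Elena predeceased; the 1/3 allotted to Elena's branch passes to Elena's issue by representation.
Teodoro's line is the sole branch at this level, so the full 1/3 passes to Teodoro's issue by representation.
The 1/3 is divided into 4 equal shares of 1/12 among Catalina, Joaquin, Ximena, Ursula.
Catalina is living and takes 1/12.
Joaquin is living and takes 1/12.
Ximena is living and takes 1/12.
Ursula is living and takes 1/12.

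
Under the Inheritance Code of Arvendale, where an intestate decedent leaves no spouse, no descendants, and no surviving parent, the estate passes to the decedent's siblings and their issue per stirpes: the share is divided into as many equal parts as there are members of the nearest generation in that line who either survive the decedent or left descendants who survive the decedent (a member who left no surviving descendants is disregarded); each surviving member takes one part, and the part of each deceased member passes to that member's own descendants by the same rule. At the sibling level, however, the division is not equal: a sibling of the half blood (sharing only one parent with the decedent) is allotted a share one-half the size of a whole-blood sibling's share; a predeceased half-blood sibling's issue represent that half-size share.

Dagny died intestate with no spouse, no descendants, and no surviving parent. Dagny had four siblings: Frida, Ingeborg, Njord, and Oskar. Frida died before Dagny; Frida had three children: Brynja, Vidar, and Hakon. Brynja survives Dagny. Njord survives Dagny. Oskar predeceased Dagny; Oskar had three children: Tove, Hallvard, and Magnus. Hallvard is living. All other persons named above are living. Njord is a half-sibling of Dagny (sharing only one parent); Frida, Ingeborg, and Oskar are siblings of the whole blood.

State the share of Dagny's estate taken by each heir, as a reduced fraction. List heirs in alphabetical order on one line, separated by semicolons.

Brynja 2/21; Hakon 2/21; Hallvard 2/21; Ingeborg 2/7; Magnus 2/21; Njord 1/7; Tove 2/21; Vidar 2/21

No spouse, descendants, or parent survives, so the estate passes to Dagny's siblings per stirpes.
Half-blood siblings count for one-half the weight of whole-blood siblings at the initial division.
Dividing 1 in proportion to weights (total weight 7/2): Frida (weight 1) → 2/7; Ingeborg (weight 1) → 2/7; Njord (weight 1/2) → 1/7; Oskar (weight 1) → 2/7.
Frida predeceased; the 2/7 allotted to Frida's branch passes to Frida's issue by representation.
The 2/7 is divided into 3 equal shares of 2/21 among Brynja, Vidar, Hakon.
Brynja is living and takes 2/21.
Vidar is living and takes 2/21.
Hakon is living and takes 2/21.
Ingeborg is living and takes 2/7.
Njord is living and takes 1/7.
Oskar predeceased; the 2/7 allotted to Oskar's branch passes to Oskar's issue by representation.
The 2/7 is divided into 3 equal shares of 2/21 among Tove, Hallvard, Magnus.
Tove is living and takes 2/21.
Hallvard is living and takes 2/21.
Magnus is living and takes 2/21.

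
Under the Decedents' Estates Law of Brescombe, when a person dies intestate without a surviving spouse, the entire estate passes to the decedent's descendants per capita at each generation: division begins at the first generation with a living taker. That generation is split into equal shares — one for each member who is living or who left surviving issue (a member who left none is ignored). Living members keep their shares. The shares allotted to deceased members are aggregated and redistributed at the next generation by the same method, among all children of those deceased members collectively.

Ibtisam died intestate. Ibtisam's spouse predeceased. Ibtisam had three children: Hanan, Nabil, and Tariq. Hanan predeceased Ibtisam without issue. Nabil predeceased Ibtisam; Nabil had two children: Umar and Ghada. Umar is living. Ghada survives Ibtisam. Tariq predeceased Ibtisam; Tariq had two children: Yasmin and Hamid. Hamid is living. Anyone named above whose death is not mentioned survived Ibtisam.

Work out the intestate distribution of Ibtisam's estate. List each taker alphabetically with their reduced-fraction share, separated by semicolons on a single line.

There is no surviving spouse, so the entire estate passes to Ibtisam's descendants per capita at each generation.
No one at generation 1 (Nabil, Tariq) is living; moving to the next generation.
At generation 2 (Umar, Ghada, Yasmin, Hamid) there are 4 shares of (1)/4 = 1/4 each.
Living: Umar, Ghada, Yasmin, and Hamid — each takes 1/4.

Ghada 1/4; Hamid 1/4; Umar 1/4; Yasmin 1/4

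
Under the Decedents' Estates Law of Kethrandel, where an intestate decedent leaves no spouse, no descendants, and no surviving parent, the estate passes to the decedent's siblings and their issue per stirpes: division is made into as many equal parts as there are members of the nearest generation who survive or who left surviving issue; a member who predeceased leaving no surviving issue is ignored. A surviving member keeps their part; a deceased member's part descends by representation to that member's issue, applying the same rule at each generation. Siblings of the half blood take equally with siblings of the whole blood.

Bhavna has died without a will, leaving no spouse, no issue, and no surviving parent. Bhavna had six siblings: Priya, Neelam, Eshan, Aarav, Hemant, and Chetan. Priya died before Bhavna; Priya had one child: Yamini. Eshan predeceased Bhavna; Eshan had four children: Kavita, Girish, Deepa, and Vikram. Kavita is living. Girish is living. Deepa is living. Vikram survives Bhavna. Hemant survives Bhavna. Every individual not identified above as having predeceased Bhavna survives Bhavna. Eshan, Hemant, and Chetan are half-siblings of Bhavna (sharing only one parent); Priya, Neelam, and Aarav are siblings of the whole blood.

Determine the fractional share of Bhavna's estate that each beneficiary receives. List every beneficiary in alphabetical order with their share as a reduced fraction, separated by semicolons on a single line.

Aarav 1/6; Chetan 1/6; Deepa 1/24; Girish 1/24; Hemant 1/6; Kavita 1/24; Neelam 1/6; Vikram 1/24; Yamini 1/6

No spouse, descendants, or parent survives, so the estate passes to Bhavna's siblings per stirpes.
Half-blood and whole-blood siblings take equally under the stated rule.
The estate is divided into 6 equal shares of 1/6 among Priya, Neelam, Eshan, Aarav, Hemant, Chetan.
Priya predeceased; the 1/6 allotted to Priya's branch passes to Priya's issue by representation.
Yamini is the sole taker at this level and receives the full 1/6.
Neelam is living and takes 1/6.
Eshan predeceased; the 1/6 allotted to Eshan's branch passes to Eshan's issue by representation.
The 1/6 is divided into 4 equal shares of 1/24 among Kavita, Girish, Deepa, Vikram.
Kavita is living and takes 1/24.
Girish is living and takes 1/24.
Deepa is living and takes 1/24.
Vikram is living and takes 1/24.
Aarav is living and takes 1/6.
Hemant is living and takes 1/6.
Chetan is living and takes 1/6.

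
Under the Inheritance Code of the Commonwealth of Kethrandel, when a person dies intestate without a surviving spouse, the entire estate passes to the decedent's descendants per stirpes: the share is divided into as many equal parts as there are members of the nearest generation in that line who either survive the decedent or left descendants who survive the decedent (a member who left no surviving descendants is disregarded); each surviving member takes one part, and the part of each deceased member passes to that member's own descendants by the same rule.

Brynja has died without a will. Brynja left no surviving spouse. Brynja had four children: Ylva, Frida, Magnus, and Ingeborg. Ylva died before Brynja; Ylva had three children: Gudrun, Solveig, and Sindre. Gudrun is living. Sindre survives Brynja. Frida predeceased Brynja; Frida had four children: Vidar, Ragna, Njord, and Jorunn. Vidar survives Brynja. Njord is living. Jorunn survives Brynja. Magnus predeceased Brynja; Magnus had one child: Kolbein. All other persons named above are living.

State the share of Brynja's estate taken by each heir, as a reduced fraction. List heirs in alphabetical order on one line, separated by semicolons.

There is no surviving spouse, so the entire estate passes to Brynja's descendants per stirpes.
The estate is divided into 4 equal shares of 1/4 among Ylva, Frida, Magnus, Ingeborg.
Ylva predeceased; the 1/4 allotted to Ylva's branch passes to Ylva's issue by representation.
The 1/4 is divided into 3 equal shares of 1/12 among Gudrun, Solveig, Sindre.
Gudrun is living and takes 1/12.
Solveig is living and takes 1/12.
Sindre is living and takes 1/12.
Frida predeceased; the 1/4 allotted to Frida's branch passes to Frida's issue by representation.
The 1/4 is divided into 4 equal shares of 1/16 among Vidar, Ragna, Njord, Jorunn.
Vidar is living and takes 1/16.
Ragna is living and takes 1/16.
Njord is living and takes 1/16.
Jorunn is living and takes 1/16.
Magnus predeceased; the 1/4 allotted to Magnus's branch passes to Magnus's issue by representation.
Kolbein is the sole taker at this level and receives the full 1/4.
Ingeborg is living and takes 1/4.

Gudrun 1/12; Ingeborg 1/4; Jorunn 1/16; Kolbein 1/4; Njord 1/16; Ragna 1/16; Sindre 1/12; Solveig 1/12; Vidar 1/16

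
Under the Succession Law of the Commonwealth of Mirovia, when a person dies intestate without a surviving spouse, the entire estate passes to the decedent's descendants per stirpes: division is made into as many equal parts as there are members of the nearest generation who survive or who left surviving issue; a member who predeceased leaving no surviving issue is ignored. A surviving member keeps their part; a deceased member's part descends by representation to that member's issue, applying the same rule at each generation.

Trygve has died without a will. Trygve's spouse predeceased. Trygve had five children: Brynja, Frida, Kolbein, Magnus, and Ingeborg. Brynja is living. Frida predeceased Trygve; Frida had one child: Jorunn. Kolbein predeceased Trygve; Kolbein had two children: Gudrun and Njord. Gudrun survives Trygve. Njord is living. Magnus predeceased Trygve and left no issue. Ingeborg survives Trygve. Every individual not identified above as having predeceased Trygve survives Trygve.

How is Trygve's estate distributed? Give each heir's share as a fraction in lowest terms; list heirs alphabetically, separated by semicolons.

There is no surviving spouse, so the entire estate passes to Trygve's descendants per stirpes.
Magnus left no surviving issue, so that branch lapses and is disregarded.
The estate is divided into 4 equal shares of 1/4 among Brynja, Frida, Kolbein, Ingeborg.
Brynja is living and takes 1/4.
Frida predeceased; the 1/4 allotted to Frida's branch passes to Frida's issue by representation.
Jorunn is the sole taker at this level and receives the full 1/4.
Kolbein predeceased; the 1/4 allotted to Kolbein's branch passes to Kolbein's issue by representation.
The 1/4 is divided into 2 equal shares of 1/8 among Gudrun, Njord.
Gudrun is living and takes 1/8.
Njord is living and takes 1/8.
Ingeborg is living and takes 1/4.

Brynja 1/4; Gudrun 1/8; Ingeborg 1/4; Jorunn 1/4; Njord 1/8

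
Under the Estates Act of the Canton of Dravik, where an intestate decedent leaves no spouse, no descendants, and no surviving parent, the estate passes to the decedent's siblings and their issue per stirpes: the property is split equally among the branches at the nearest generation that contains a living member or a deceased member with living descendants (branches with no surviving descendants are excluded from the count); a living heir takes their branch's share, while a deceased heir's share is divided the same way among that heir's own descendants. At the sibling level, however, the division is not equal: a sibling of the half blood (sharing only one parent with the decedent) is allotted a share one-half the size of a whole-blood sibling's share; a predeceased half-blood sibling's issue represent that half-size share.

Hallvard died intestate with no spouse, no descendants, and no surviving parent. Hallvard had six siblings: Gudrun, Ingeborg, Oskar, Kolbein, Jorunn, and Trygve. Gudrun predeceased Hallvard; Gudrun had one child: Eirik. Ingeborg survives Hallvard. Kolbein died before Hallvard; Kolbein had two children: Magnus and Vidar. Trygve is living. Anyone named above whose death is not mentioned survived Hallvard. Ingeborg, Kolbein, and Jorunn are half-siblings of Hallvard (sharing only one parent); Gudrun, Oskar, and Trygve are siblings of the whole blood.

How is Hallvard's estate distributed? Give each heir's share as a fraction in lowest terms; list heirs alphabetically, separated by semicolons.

Eirik 2/9; Ingeborg 1/9; Jorunn 1/9; Magnus 1/18; Oskar 2/9; Trygve 2/9; Vidar 1/18

No spouse, descendants, or parent survives, so the estate passes to Hallvard's siblings per stirpes.
Half-blood siblings count for one-half the weight of whole-blood siblings at the initial division.
Dividing 1 in proportion to weights (total weight 9/2): Gudrun (weight 1) → 2/9; Ingeborg (weight 1/2) → 1/9; Oskar (weight 1) → 2/9; Kolbein (weight 1/2) → 1/9; Jorunn (weight 1/2) → 1/9; Trygve (weight 1) → 2/9.
Gudrun predeceased; the 2/9 allotted to Gudrun's branch passes to Gudrun's issue by representation.
Eirik is the sole taker at this level and receives the full 2/9.
Ingeborg is living and takes 1/9.
Oskar is living and takes 2/9.
Kolbein predeceased; the 1/9 allotted to Kolbein's branch passes to Kolbein's issue by representation.
The 1/9 is divided into 2 equal shares of 1/18 among Magnus, Vidar.
Magnus is living and takes 1/18.
Vidar is living and takes 1/18.
Jorunn is living and takes 1/9.
Trygve is living and takes 2/9.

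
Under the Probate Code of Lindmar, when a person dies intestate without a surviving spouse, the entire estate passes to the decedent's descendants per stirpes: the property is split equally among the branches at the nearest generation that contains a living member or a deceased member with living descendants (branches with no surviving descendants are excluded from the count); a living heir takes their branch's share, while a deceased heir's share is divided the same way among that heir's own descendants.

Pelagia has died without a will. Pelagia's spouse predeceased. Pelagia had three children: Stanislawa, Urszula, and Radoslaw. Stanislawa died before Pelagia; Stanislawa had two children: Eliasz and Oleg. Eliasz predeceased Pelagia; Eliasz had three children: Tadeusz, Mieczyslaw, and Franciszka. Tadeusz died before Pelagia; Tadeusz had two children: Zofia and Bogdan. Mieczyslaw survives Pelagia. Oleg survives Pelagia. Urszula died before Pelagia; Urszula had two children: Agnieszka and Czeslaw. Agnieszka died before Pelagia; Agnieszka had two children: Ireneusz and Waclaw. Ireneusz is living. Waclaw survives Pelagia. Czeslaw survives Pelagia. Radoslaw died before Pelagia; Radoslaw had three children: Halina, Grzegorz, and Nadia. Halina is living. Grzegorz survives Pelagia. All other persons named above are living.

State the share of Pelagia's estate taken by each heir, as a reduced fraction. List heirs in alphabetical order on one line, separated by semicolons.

Bogdan 1/36; Czeslaw 1/6; Franciszka 1/18; Grzegorz 1/9; Halina 1/9; Ireneusz 1/12; Mieczyslaw 1/18; Nadia 1/9; Oleg 1/6; Waclaw 1/12; Zofia 1/36

There is no surviving spouse, so the entire estate passes to Pelagia's descendants per stirpes.
The estate is divided into 3 equal shares of 1/3 among Stanislawa, Urszula, Radoslaw.
Stanislawa predeceased; the 1/3 allotted to Stanislawa's branch passes to Stanislawa's issue by representation.
The 1/3 is divided into 2 equal shares of 1/6 among Eliasz, Oleg.
Eliasz predeceased; the 1/6 allotted to Eliasz's branch passes to Eliasz's issue by representation.
The 1/6 is divided into 3 equal shares of 1/18 among Tadeusz, Mieczyslaw, Franciszka.
Tadeusz predeceased; the 1/18 allotted to Tadeusz's branch passes to Tadeusz's issue by representation.
The 1/18 is divided into 2 equal shares of 1/36 among Zofia, Bogdan.
Zofia is living and takes 1/36.
Bogdan is living and takes 1/36.
Mieczyslaw is living and takes 1/18.
Franciszka is living and takes 1/18.
Oleg is living and takes 1/6.
Urszula predeceased; the 1/3 allotted to Urszula's branch passes to Urszula's issue by representation.
The 1/3 is divided into 2 equal shares of 1/6 among Agnieszka, Czeslaw.
Agnieszka predeceased; the 1/6 allotted to Agnieszka's branch passes to Agnieszka's issue by representation.
The 1/6 is divided into 2 equal shares of 1/12 among Ireneusz, Waclaw.
Ireneusz is living and takes 1/12.
Waclaw is living and takes 1/12.
Czeslaw is living and takes 1/6.
Radoslaw predeceased; the 1/3 allotted to Radoslaw's branch passes to Radoslaw's issue by representation.
The 1/3 is divided into 3 equal shares of 1/9 among Halina, Grzegorz, Nadia.
Halina is living and takes 1/9.
Grzegorz is living and takes 1/9.
Nadia is living and takes 1/9.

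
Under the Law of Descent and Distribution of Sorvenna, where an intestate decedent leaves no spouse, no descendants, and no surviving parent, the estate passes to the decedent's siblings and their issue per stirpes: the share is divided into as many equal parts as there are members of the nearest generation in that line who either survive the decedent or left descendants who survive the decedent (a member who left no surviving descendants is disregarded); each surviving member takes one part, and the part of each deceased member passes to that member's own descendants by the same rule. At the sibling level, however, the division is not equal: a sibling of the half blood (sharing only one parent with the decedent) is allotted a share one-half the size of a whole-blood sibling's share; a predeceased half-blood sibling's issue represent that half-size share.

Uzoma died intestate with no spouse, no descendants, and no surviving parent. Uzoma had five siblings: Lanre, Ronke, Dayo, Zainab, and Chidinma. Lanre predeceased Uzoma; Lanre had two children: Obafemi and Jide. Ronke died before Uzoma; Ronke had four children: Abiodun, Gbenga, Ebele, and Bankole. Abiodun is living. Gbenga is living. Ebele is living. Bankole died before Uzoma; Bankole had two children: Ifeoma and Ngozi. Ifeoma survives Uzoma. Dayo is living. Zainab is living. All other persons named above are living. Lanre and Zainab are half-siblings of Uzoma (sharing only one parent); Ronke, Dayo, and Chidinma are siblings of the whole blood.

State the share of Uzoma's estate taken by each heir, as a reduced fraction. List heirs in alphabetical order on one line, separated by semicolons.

No spouse, descendants, or parent survives, so the estate passes to Uzoma's siblings per stirpes.
Half-blood siblings count for one-half the weight of whole-blood siblings at the initial division.
Dividing 1 in proportion to weights (total weight 4): Lanre (weight 1/2) → 1/8; Ronke (weight 1) → 1/4; Dayo (weight 1) → 1/4; Zainab (weight 1/2) → 1/8; Chidinma (weight 1) → 1/4.
Lanre predeceased; the 1/8 allotted to Lanre's branch passes to Lanre's issue by representation.
The 1/8 is divided into 2 equal shares of 1/16 among Obafemi, Jide.
Obafemi is living and takes 1/16.
Jide is living and takes 1/16.
Ronke predeceased; the 1/4 allotted to Ronke's branch passes to Ronke's issue by representation.
The 1/4 is divided into 4 equal shares of 1/16 among Abiodun, Gbenga, Ebele, Bankole.
Abiodun is living and takes 1/16.
Gbenga is living and takes 1/16.
Ebele is living and takes 1/16.
Bankole predeceased; the 1/16 allotted to Bankole's branch passes to Bankole's issue by representation.
The 1/16 is divided into 2 equal shares of 1/32 among Ifeoma, Ngozi.
Ifeoma is living and takes 1/32.
Ngozi is living and takes 1/32.
Dayo is living and takes 1/4.
Zainab is living and takes 1/8.
Chidinma is living and takes 1/4.

Abiodun 1/16; Chidinma 1/4; Dayo 1/4; Ebele 1/16; Gbenga 1/16; Ifeoma 1/32; Jide 1/16; Ngozi 1/32; Obafemi 1/16; Zainab 1/8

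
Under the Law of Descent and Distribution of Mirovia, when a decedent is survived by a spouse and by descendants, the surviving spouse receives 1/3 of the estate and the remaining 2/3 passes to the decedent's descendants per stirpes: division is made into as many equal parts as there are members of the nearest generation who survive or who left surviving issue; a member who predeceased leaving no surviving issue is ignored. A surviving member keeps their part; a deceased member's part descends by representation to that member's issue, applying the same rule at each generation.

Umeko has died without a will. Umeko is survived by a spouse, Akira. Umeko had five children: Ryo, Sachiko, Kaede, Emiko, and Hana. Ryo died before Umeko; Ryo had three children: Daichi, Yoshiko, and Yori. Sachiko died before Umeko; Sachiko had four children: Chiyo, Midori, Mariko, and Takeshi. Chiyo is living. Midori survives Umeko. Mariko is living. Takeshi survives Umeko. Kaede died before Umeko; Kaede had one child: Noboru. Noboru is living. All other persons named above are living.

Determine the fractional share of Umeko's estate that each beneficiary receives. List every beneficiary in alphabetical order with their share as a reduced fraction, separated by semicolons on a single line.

Akira 1/3; Chiyo 1/30; Daichi 2/45; Emiko 2/15; Hana 2/15; Mariko 1/30; Midori 1/30; Noboru 2/15; Takeshi 1/30; Yori 2/45; Yoshiko 2/45

Akira, as surviving spouse, takes 1/3.
The remaining 2/3 passes to Umeko's descendants per stirpes.
The 2/3 is divided into 5 equal shares of 2/15 among Ryo, Sachiko, Kaede, Emiko, Hana.
Ryo predeceased; the 2/15 allotted to Ryo's branch passes to Ryo's issue by representation.
The 2/15 is divided into 3 equal shares of 2/45 among Daichi, Yoshiko, Yori.
Daichi is living and takes 2/45.
Yoshiko is living and takes 2/45.
Yori is living and takes 2/45.
Sachiko predeceased; the 2/15 allotted to Sachiko's branch passes to Sachiko's issue by representation.
The 2/15 is divided into 4 equal shares of 1/30 among Chiyo, Midori, Mariko, Takeshi.
Chiyo is living and takes 1/30.
Midori is living and takes 1/30.
Mariko is living and takes 1/30.
Takeshi is living and takes 1/30.
Kaede predeceased; the 2/15 allotted to Kaede's branch passes to Kaede's issue by representation.
Noboru is the sole taker at this level and receives the full 2/15.
Emiko is living and takes 2/15.
Hana is living and takes 2/15.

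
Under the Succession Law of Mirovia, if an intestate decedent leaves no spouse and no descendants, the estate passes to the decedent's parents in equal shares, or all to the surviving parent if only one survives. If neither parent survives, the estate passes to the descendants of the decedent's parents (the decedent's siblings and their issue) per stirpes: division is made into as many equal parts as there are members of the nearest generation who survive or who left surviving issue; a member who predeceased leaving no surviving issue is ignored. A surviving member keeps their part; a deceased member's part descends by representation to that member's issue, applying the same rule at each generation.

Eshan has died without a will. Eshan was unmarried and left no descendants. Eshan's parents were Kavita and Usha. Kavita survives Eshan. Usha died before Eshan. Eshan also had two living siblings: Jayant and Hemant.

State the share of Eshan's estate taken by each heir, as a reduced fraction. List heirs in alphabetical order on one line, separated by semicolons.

Kavita 1

Only one parent, Kavita, survives, so Kavita takes the entire estate. The siblings take nothing because a surviving parent has priority.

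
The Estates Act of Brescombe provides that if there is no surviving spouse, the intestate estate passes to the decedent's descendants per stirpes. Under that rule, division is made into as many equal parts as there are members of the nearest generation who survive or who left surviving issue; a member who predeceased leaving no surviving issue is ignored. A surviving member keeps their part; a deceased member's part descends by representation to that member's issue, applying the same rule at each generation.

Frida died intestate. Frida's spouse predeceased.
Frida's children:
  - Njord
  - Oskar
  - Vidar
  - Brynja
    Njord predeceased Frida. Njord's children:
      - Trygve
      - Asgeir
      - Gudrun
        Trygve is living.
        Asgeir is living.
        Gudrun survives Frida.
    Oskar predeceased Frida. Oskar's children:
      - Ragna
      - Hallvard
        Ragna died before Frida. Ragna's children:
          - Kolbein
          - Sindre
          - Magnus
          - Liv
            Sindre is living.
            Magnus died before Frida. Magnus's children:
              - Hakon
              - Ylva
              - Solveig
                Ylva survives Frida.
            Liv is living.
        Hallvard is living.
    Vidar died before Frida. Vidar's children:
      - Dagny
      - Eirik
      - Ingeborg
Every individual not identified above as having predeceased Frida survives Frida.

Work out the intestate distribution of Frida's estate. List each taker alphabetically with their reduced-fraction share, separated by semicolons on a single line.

There is no surviving spouse, so the entire estate passes to Frida's descendants per stirpes.
The estate is divided into 4 equal shares of 1/4 among Njord, Oskar, Vidar, Brynja.
Njord predeceased; the 1/4 allotted to Njord's branch passes to Njord's issue by representation.
The 1/4 is divided into 3 equal shares of 1/12 among Trygve, Asgeir, Gudrun.
Trygve is living and takes 1/12.
Asgeir is living and takes 1/12.
Gudrun is living and takes 1/12.
Oskar predeceased; the 1/4 allotted to Oskar's branch passes to Oskar's issue by representation.
The 1/4 is divided into 2 equal shares of 1/8 among Ragna, Hallvard.
Ragna predeceased; the 1/8 allotted to Ragna's branch passes to Ragna's issue by representation.
The 1/8 is divided into 4 equal shares of 1/32 among Kolbein, Sindre, Magnus, Liv.
Kolbein is living and takes 1/32.
Sindre is living and takes 1/32.
Magnus predeceased; the 1/32 allotted to Magnus's branch passes to Magnus's issue by representation.
The 1/32 is divided into 3 equal shares of 1/96 among Hakon, Ylva, Solveig.
Hakon is living and takes 1/96.
Ylva is living and takes 1/96.
Solveig is living and takes 1/96.
Liv is living and takes 1/32.
Hallvard is living and takes 1/8.
Vidar predeceased; the 1/4 allotted to Vidar's branch passes to Vidar's issue by representation.
The 1/4 is divided into 3 equal shares of 1/12 among Dagny, Eirik, Ingeborg.
Dagny is living and takes 1/12.
Eirik is living and takes 1/12.
Ingeborg is living and takes 1/12.
Brynja is living and takes 1/4.

Asgeir 1/12; Brynja 1/4; Dagny 1/12; Eirik 1/12; Gudrun 1/12; Hakon 1/96; Hallvard 1/8; Ingeborg 1/12; Kolbein 1/32; Liv 1/32; Sindre 1/32; Solveig 1/96; Trygve 1/12; Ylva 1/96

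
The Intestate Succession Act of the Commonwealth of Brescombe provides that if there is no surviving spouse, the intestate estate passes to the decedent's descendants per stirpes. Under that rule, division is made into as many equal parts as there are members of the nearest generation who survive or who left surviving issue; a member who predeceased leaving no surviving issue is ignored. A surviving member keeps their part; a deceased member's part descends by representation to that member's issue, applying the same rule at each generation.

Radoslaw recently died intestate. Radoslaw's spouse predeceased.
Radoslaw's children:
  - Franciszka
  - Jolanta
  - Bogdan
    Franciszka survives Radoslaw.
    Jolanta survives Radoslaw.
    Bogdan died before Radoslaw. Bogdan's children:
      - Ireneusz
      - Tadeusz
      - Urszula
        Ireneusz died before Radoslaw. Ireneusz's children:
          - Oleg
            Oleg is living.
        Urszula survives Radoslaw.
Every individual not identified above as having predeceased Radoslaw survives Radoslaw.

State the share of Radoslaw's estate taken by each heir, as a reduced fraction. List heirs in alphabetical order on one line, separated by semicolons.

There is no surviving spouse, so the entire estate passes to Radoslaw's descendants per stirpes.
The estate is divided into 3 equal shares of 1/3 among Franciszka, Jolanta, Bogdan.
Franciszka is living and takes 1/3.
Jolanta is living and takes 1/3.
Bogdan predeceased; the 1/3 allotted to Bogdan's branch passes to Bogdan's issue by representation.
The 1/3 is divided into 3 equal shares of 1/9 among Ireneusz, Tadeusz, Urszula.
Ireneusz predeceased; the 1/9 allotted to Ireneusz's branch passes to Ireneusz's issue by representation.
Oleg is the sole taker at this level and receives the full 1/9.
Tadeusz is living and takes 1/9.
Urszula is living and takes 1/9.

Franciszka 1/3; Jolanta 1/3; Oleg 1/9; Tadeusz 1/9; Urszula 1/9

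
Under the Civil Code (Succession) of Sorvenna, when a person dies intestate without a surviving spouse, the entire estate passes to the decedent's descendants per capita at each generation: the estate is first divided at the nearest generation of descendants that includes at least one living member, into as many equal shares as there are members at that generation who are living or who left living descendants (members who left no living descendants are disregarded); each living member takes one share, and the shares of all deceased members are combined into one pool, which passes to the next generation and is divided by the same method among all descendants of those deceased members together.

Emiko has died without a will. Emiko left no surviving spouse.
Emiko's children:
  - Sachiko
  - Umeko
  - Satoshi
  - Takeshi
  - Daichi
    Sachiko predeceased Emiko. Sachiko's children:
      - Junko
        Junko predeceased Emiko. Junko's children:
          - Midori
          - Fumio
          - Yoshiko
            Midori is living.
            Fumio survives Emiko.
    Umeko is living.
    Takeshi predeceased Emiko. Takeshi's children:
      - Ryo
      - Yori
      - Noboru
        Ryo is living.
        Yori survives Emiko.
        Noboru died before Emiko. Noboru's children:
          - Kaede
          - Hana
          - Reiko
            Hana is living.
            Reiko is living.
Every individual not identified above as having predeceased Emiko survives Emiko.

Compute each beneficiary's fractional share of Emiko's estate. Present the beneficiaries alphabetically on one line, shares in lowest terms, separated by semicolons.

Daichi 1/5; Fumio 1/30; Hana 1/30; Kaede 1/30; Midori 1/30; Reiko 1/30; Ryo 1/10; Satoshi 1/5; Umeko 1/5; Yori 1/10; Yoshiko 1/30

There is no surviving spouse, so the entire estate passes to Emiko's descendants per capita at each generation.
At generation 1 (Sachiko, Umeko, Satoshi, Takeshi, Daichi) there are 5 shares of (1)/5 = 1/5 each.
Living: Umeko, Satoshi, and Daichi — each takes 1/5.
Deceased: Sachiko and Takeshi. Their combined 2/5 is pooled and carried to generation 2.
At generation 2 (Junko, Ryo, Yori, Noboru) there are 4 shares of (2/5)/4 = 1/10 each.
Living: Ryo and Yori — each takes 1/10.
Deceased: Junko and Noboru. Their combined 1/5 is pooled and carried to generation 3.
At generation 3 (Midori, Fumio, Yoshiko, Kaede, Hana, Reiko) there are 6 shares of (1/5)/6 = 1/30 each.
Living: Midori, Fumio, Yoshiko, Kaede, Hana, and Reiko — each takes 1/30.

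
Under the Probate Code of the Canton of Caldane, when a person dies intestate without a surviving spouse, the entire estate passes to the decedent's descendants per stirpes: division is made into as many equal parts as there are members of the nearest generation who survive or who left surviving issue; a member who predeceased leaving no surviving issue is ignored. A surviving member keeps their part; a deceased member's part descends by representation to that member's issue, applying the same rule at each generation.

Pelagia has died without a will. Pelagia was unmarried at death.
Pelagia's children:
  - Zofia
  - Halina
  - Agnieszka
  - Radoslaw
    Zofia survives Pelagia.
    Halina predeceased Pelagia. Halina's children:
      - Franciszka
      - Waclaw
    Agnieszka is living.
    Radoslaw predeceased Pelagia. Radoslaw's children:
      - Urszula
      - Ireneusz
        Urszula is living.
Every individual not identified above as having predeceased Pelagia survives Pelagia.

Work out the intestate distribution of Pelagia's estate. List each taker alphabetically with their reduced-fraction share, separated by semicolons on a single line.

There is no surviving spouse, so the entire estate passes to Pelagia's descendants per stirpes.
The estate is divided into 4 equal shares of 1/4 among Zofia, Halina, Agnieszka, Radoslaw.
Zofia is living and takes 1/4.
Halina predeceased; the 1/4 allotted to Halina's branch passes to Halina's issue by representation.
The 1/4 is divided into 2 equal shares of 1/8 among Franciszka, Waclaw.
Franciszka is living and takes 1/8.
Waclaw is living and takes 1/8.
Agnieszka is living and takes 1/4.
Radoslaw predeceased; the 1/4 allotted to Radoslaw's branch passes to Radoslaw's issue by representation.
The 1/4 is divided into 2 equal shares of 1/8 among Urszula, Ireneusz.
Urszula is living and takes 1/8.
Ireneusz is living and takes 1/8.

Agnieszka 1/4; Franciszka 1/8; Ireneusz 1/8; Urszula 1/8; Waclaw 1/8; Zofia 1/4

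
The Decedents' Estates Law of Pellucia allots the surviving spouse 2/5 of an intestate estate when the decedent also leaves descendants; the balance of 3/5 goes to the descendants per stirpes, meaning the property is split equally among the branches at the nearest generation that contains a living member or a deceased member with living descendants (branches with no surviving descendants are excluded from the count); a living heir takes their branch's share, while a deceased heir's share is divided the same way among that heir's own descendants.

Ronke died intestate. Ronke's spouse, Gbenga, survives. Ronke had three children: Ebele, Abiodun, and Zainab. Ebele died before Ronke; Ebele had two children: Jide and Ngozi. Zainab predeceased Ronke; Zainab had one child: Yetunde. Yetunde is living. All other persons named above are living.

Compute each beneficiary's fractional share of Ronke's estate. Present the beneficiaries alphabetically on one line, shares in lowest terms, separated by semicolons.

Abiodun 1/5; Gbenga 2/5; Jide 1/10; Ngozi 1/10; Yetunde 1/5

Gbenga, as surviving spouse, takes 2/5.
The remaining 3/5 passes to Ronke's descendants per stirpes.
The 3/5 is divided into 3 equal shares of 1/5 among Ebele, Abiodun, Zainab.
Ebele predeceased; the 1/5 allotted to Ebele's branch passes to Ebele's issue by representation.
The 1/5 is divided into 2 equal shares of 1/10 among Jide, Ngozi.
Jide is living and takes 1/10.
Ngozi is living and takes 1/10.
Abiodun is living and takes 1/5.
Zainab predeceased; the 1/5 allotted to Zainab's branch passes to Zainab's issue by representation.
Yetunde is the sole taker at this level and receives the full 1/5.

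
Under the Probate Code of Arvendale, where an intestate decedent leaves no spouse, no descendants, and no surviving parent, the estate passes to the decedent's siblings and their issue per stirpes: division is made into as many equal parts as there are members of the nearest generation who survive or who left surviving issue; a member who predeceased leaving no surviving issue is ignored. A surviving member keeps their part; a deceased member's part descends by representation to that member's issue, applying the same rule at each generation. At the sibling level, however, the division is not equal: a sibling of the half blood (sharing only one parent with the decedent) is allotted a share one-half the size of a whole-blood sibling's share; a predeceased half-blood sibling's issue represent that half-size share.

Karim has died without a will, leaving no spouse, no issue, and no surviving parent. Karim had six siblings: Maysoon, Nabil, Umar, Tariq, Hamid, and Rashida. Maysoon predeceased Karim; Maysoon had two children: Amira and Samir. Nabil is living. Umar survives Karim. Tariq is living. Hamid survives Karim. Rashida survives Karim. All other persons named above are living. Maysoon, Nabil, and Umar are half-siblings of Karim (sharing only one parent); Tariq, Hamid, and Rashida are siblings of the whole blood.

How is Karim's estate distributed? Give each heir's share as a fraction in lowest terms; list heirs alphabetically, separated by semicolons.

Amira 1/18; Hamid 2/9; Nabil 1/9; Rashida 2/9; Samir 1/18; Tariq 2/9; Umar 1/9

No spouse, descendants, or parent survives, so the estate passes to Karim's siblings per stirpes.
Half-blood siblings count for one-half the weight of whole-blood siblings at the initial division.
Dividing 1 in proportion to weights (total weight 9/2): Maysoon (weight 1/2) → 1/9; Nabil (weight 1/2) → 1/9; Umar (weight 1/2) → 1/9; Tariq (weight 1) → 2/9; Hamid (weight 1) → 2/9; Rashida (weight 1) → 2/9.
Maysoon predeceased; the 1/9 allotted to Maysoon's branch passes to Maysoon's issue by representation.
The 1/9 is divided into 2 equal shares of 1/18 among Amira, Samir.
Amira is living and takes 1/18.
Samir is living and takes 1/18.
Nabil is living and takes 1/9.
Umar is living and takes 1/9.
Tariq is living and takes 2/9.
Hamid is living and takes 2/9.
Rashida is living and takes 2/9.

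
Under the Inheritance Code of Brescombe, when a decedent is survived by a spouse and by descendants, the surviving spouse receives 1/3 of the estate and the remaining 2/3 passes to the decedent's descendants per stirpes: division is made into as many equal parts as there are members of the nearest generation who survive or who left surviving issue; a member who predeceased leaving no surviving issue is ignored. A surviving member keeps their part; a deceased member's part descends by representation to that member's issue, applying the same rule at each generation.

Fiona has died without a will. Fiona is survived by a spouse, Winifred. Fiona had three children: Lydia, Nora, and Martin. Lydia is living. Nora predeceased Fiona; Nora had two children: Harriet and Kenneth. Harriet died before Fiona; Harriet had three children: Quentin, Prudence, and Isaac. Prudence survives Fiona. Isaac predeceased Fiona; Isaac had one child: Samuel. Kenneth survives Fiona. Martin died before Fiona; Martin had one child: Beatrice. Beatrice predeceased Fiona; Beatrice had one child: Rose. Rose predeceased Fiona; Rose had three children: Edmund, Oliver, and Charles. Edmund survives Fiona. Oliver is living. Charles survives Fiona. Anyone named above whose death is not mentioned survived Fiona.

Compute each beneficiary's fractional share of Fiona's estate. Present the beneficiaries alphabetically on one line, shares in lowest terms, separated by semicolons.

Winifred, as surviving spouse, takes 1/3.
The remaining 2/3 passes to Fiona's descendants per stirpes.
The 2/3 is divided into 3 equal shares of 2/9 among Lydia, Nora, Martin.
Lydia is living and takes 2/9.
Nora predeceased; the 2/9 allotted to Nora's branch passes to Nora's issue by representation.
The 2/9 is divided into 2 equal shares of 1/9 among Harriet, Kenneth.
Harriet predeceased; the 1/9 allotted to Harriet's branch passes to Harriet's issue by representation.
The 1/9 is divided into 3 equal shares of 1/27 among Quentin, Prudence, Isaac.
Quentin is living and takes 1/27.
Prudence is living and takes 1/27.
Isaac predeceased; the 1/27 allotted to Isaac's branch passes to Isaac's issue by representation.
Samuel is the sole taker at this level and receives the full 1/27.
Kenneth is living and takes 1/9.
Martin predeceased; the 2/9 allotted to Martin's branch passes to Martin's issue by representation.
Beatrice's line is the sole branch at this level, so the full 2/9 passes to Beatrice's issue by representation.
Rose's line is the sole branch at this level, so the full 2/9 passes to Rose's issue by representation.
The 2/9 is divided into 3 equal shares of 2/27 among Edmund, Oliver, Charles.
Edmund is living and takes 2/27.
Oliver is living and takes 2/27.
Charles is living and takes 2/27.

Charles 2/27; Edmund 2/27; Kenneth 1/9; Lydia 2/9; Oliver 2/27; Prudence 1/27; Quentin 1/27; Samuel 1/27; Winifred 1/3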